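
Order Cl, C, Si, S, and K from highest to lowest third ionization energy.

The third ionization energy removes an electron from the +2 ion. For each element: Cl²⁺ still has 5 valence electrons; C²⁺ still has 2 valence electrons; Si²⁺ still has 2 valence electrons; S²⁺ still has 4 valence electrons; K²⁺ is already 1 electron into the core.
Usually core removal costs more than valence removal, but here the competition is close: a tightly held n=2 valence electron can cost more to remove than an n=3 core electron, so the actual values have to decide it.
Valence configurations: Cl²⁺ [Ne]3s²3p³, C²⁺ [He]2s², Si²⁺ [Ne]3s², S²⁺ [Ne]3s²3p².
Approximate IE_3 values (kJ/mol): Cl 3822, C 4620, Si 3232, S 3357, K 4420.
Overall IE_3 order: Si < S < Cl < K < C.

C, K, Cl, S, Si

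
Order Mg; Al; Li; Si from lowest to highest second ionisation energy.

Mg < Si < Al < Li

After 1 electron has been removed, what remains? Mg⁺ still has 1 valence electron; Al⁺ still has 2 valence electrons; Li⁺ is the bare [He] core; Si⁺ still has 3 valence electrons.
Pulling an electron out of a noble-gas core costs far more than removing a remaining valence electron, so Li sits at the high end of IE_2.
Valence configurations: Mg⁺ [Ne]3s¹, Al⁺ [Ne]3s², Si⁺ [Ne]3s²3p¹.
Si⁺ loses a lone 3p electron whereas Al⁺ must break into a filled 3s² pair, so IE_2(Al) > IE_2(Si) even though Si has the higher nuclear charge.
Tabulated IE_2 (kJ/mol): Mg 1451, Al 1817, Li 7298, Si 1577.
Putting it together, IE_2: Mg < Si < Al < Li.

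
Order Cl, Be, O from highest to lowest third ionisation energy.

IE_3 is the cost of taking one more electron from the +2 cation: Cl²⁺ still has 5 valence electrons; Be²⁺ is the bare [He] core; O²⁺ still has 4 valence electrons.
Breaking into a closed-shell core is much more expensive than removing a leftover valence electron — Be has the largest IE_3 here.
Valence configurations: Cl²⁺ [Ne]3s²3p³, O²⁺ [He]2s²2p².
The numbers (kJ/mol): Cl 3822, Be 14849, O 5300.
Overall IE_3 order: Cl < O < Be.

Be > O > Cl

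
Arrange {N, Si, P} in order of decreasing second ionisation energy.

N, P, Si

IE_2 is the cost of taking one more electron from the +1 cation: N⁺ still has 4 valence electrons; Si⁺ still has 3 valence electrons; P⁺ still has 4 valence electrons.
All are still removing valence electrons, so compare the +1 ions as you would atoms: IE_2 generally rises across a period (higher Z_eff) and falls down a group (larger shell), subject to the usual subshell exceptions.
Valence configurations: N⁺ [He]2s²2p², Si⁺ [Ne]3s²3p¹, P⁺ [Ne]3s²3p².
Tabulated IE_2 (kJ/mol): N 2856, Si 1577, P 1907.
Hence IE_2: Si < P < N.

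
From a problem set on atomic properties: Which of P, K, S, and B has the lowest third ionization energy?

P

IE_3 is the cost of taking one more electron from the +2 cation: P²⁺ still has 3 valence electrons; K²⁺ is already 1 electron into the core; S²⁺ still has 4 valence electrons; B²⁺ still has 1 valence electron.
Core electrons are held far more tightly than valence electrons, so K tops the IE_3 order.
Valence configurations: P²⁺ [Ne]3s²3p¹, S²⁺ [Ne]3s²3p², B²⁺ [He]2s¹.
Tabulated IE_3 (kJ/mol): P 2914, K 4420, S 3357, B 3660.
So the third ionization energies run P < S < B < K.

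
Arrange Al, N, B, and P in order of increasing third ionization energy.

Al < P < B < N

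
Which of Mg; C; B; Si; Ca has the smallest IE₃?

Si

The third ionization energy removes an electron from the +2 ion. For each element: Mg²⁺ is the bare [Ne] core; C²⁺ still has 2 valence electrons; B²⁺ still has 1 valence electron; Si²⁺ still has 2 valence electrons; Ca²⁺ is the bare [Ar] core.
Pulling an electron out of a noble-gas core costs far more than removing a remaining valence electron, so Ca and Mg sit at the high end of IE_3.
Valence configurations: C²⁺ [He]2s², B²⁺ [He]2s¹, Si²⁺ [Ne]3s².
The numbers (kJ/mol): Mg 7733, C 4620, B 3660, Si 3232, Ca 4912.
Putting it together, IE_3: Si < B < C < Ca < Mg.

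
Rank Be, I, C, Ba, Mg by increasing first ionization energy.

Ba, Mg, Be, I, C

Be is in period 2, group 2; C is in period 2, group 14; Mg is in period 3, group 2; I is in period 5, group 17; Ba is in period 6, group 2.
IE₁ increases left→right with effective nuclear charge and decreases top→bottom as the valence shell moves farther out.
Here both period and group differ, so the two effects have to be weighed against each other.
Mg > Ba: Mg sits above Ba in group 2, so the down-group effect alone puts Mg higher.
Be > Mg: they share group 2; the group trend gives Be the larger value.
I > Be: period and group pull opposite ways; the across-period shift dominates (1008 vs 900 kJ/mol).
C > I: period and group pull opposite ways; the down-group shift dominates (1086 vs 1008 kJ/mol).
Approximate values (kJ/mol): Be 900, C 1086, Mg 738, I 1008, Ba 503.
So from lowest to highest: Ba < Mg < Be < I < C.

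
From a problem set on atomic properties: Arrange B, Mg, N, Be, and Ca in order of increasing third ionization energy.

B < N < Ca < Mg < Be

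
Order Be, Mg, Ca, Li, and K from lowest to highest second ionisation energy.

Consider each +1 ion: Be⁺ still has 1 valence electron; Mg⁺ still has 1 valence electron; Ca⁺ still has 1 valence electron; Li⁺ is the bare [He] core; K⁺ is the bare [Ar] core.
Breaking into a closed-shell core is much more expensive than removing a leftover valence electron — K and Li have the largest IE_2 here.
Valence configurations: Be⁺ [He]2s¹, Mg⁺ [Ne]3s¹, Ca⁺ [Ar]4s¹.
The numbers (kJ/mol): Be 1757, Mg 1451, Ca 1145, Li 7298, K 3052.
Overall IE_2 order: Ca < Mg < Be < K < Li.

Ca, Mg, Be, K, Li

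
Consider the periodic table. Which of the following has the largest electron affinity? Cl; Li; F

Cl

Li is in period 2, group 1; F is in period 2, group 17; Cl is in period 3, group 17.
Atoms with high Z_eff and room in the valence shell (especially the halogens) have the most exothermic electron affinities.
Here both period and group differ, so the two effects have to be weighed against each other.
F > Li: both are in period 2; the period trend gives F the larger value.
Cl > F: this pair runs against the simple trend — see the exception note.
Note the exception: Cl has a higher electron affinity than F, contrary to the simple trend — F's small 2p subshell makes the incoming electron feel strong e⁻–e⁻ repulsion, so Cl actually releases more energy on gaining an electron.
For reference (kJ/mol): Li 60, F 328, Cl 349.
The largest electron affinity among these belongs to Cl.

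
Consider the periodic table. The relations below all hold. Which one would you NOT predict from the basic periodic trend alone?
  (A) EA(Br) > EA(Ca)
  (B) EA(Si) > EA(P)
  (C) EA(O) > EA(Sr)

(B)

The general trend: electron affinity increases across a period and decreases down a group.
(A) Br (period 4, group 17) vs Ca (period 4, group 2): the stated order agrees with the simple trend.
(B) Si (period 3, group 14) vs P (period 3, group 15): the stated order contradicts the simple trend.
(C) O (period 2, group 16) vs Sr (period 5, group 2): the stated order agrees with the simple trend.
The exception is (B): adding an electron to P's half-filled 3p³ is unfavourable, so Si (3p²) has the more exothermic EA.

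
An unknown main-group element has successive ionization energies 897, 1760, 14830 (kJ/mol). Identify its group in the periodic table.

Group 2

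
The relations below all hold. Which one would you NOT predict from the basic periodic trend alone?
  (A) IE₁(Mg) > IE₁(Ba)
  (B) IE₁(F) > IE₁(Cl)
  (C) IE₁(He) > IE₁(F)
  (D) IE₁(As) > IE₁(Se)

(D)

The general trend: first ionization energy increases across a period and decreases down a group.
(A) Mg (period 3, group 2) vs Ba (period 6, group 2): the stated order agrees with the simple trend.
(B) F (period 2, group 17) vs Cl (period 3, group 17): the stated order agrees with the simple trend.
(C) He (period 1, group 18) vs F (period 2, group 17): the stated order agrees with the simple trend.
(D) As (period 4, group 15) vs Se (period 4, group 16): the stated order contradicts the simple trend.
The exception is (D): Se (4p⁴) ionizes more easily than half-filled As (4p³).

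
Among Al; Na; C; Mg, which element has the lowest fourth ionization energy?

Consider each +3 ion: Al³⁺ is the bare [Ne] core; Na³⁺ is already 2 electrons into the core; C³⁺ still has 1 valence electron; Mg³⁺ is already 1 electron into the core.
Core electrons are held far more tightly than valence electrons, so Na, Mg and Al top the IE_4 order.
The numbers (kJ/mol): Al 11577, Na 9543, C 6223, Mg 10543.
Overall IE_4 order: C < Na < Mg < Al.

C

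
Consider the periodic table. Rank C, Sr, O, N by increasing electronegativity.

Sr < C < N < O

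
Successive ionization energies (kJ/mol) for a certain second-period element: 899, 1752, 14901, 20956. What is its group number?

Group 2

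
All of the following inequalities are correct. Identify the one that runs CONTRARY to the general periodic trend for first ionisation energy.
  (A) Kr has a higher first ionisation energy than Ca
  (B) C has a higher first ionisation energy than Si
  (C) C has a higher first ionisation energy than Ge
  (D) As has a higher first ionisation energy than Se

(D)

The general trend: first ionisation energy increases across a period and decreases down a group.
(A) Kr (period 4, group 18) vs Ca (period 4, group 2): the stated order agrees with the simple trend.
(B) C (period 2, group 14) vs Si (period 3, group 14): the stated order agrees with the simple trend.
(C) C (period 2, group 14) vs Ge (period 4, group 14): the stated order agrees with the simple trend.
(D) As (period 4, group 15) vs Se (period 4, group 16): the stated order contradicts the simple trend.
The exception is (D): Se (4p⁴) ionizes more easily than half-filled As (4p³).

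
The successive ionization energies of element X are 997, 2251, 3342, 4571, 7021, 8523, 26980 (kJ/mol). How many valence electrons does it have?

6

Look for the largest jump between consecutive ionization energies: IE7/IE6 ≈ 3.2, far larger than any earlier ratio.
That jump marks the point where a core electron is being removed. So the atom has 6 valence electrons.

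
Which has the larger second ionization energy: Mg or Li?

The second ionization energy removes an electron from the +1 ion. For each element: Mg⁺ still has 1 valence electron; Li⁺ is the bare [He] core.
Pulling an electron out of a noble-gas core costs far more than removing a remaining valence electron, so Li sits at the high end of IE_2.
Approximate IE_2 values (kJ/mol): Mg 1451, Li 7298.
Putting it together, IE_2: Mg < Li.

Li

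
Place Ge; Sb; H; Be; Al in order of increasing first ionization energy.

IE₁ increases left→right with effective nuclear charge and decreases top→bottom as the valence shell moves farther out.
These sit on a diagonal, where the across-period and down-group effects partly cancel.
Ge > Al: period and group pull opposite ways; the across-period shift dominates (762 vs 578 kJ/mol).
Sb > Ge: the two effects oppose for this pair; the across-period effect wins (831 vs 762 kJ/mol).
Be > Sb: the two effects oppose for this pair; the down-group effect wins (900 vs 831 kJ/mol).
H > Be: period and group pull opposite ways; the down-group shift dominates (1312 vs 900 kJ/mol).
Tabulated first ionization energy (kJ/mol): H 1312, Be 900, Al 578, Ge 762, Sb 831.
So from lowest to highest: Al < Ge < Sb < Be < H.

Al < Ge < Sb < Be < H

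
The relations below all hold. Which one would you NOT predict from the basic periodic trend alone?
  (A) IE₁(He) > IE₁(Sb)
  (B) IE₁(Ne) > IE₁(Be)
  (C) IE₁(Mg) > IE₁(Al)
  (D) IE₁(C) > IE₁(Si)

(C)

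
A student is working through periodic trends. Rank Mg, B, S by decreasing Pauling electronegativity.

B is in period 2, group 13; Mg is in period 3, group 2; S is in period 3, group 16.
EN rises left→right (higher Z_eff, smaller atoms) and falls top→bottom (larger, more shielded atoms).
Neither a single period nor a single group — weigh both effects.
B > Mg: both effects reinforce here, so B is clearly the higher of the two.
S > B: the two effects oppose for this pair; the across-period effect wins (2.58 vs 2.04).
Approximate values (Pauling): B 2.04, Mg 1.31, S 2.58.
So from highest to lowest: S > B > Mg.

S, B, Mg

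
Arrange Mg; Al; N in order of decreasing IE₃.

After 2 electrons have been removed, what remains? Mg²⁺ is the bare [Ne] core; Al²⁺ still has 1 valence electron; N²⁺ still has 3 valence electrons.
Breaking into a closed-shell core is much more expensive than removing a leftover valence electron — Mg has the largest IE_3 here.
Valence configurations: Al²⁺ [Ne]3s¹, N²⁺ [He]2s²2p¹.
Approximate IE_3 values (kJ/mol): Mg 7733, Al 2745, N 4578.
Overall IE_3 order: Al < N < Mg.

Mg > N > Al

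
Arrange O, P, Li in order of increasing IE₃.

P < O < Li

Consider each +2 ion: O²⁺ still has 4 valence electrons; P²⁺ still has 3 valence electrons; Li²⁺ is already 1 electron into the core.
Pulling an electron out of a noble-gas core costs far more than removing a remaining valence electron, so Li sits at the high end of IE_3.
Valence configurations: O²⁺ [He]2s²2p², P²⁺ [Ne]3s²3p¹.
The numbers (kJ/mol): O 5300, P 2914, Li 11815.
Putting it together, IE_3: P < O < Li.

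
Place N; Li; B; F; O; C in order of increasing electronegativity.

Li is in period 2, group 1; B is in period 2, group 13; C is in period 2, group 14; N is in period 2, group 15; O is in period 2, group 16; F is in period 2, group 17.
Smaller atoms with higher effective nuclear charge are more electronegative.
All lie in period 2, so electronegativity increases left to right.
So from lowest to highest: Li < B < C < N < O < F.

Li < B < C < N < O < F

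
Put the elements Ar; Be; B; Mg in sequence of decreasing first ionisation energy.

Ar > Be > B > Mg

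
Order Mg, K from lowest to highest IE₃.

K < Mg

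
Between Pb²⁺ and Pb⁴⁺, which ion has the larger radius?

Both ions have Z = 82 protons, but Pb⁴⁺ has lost more electrons, so its remaining electrons feel a larger effective nuclear charge per electron and are pulled in more tightly.
Higher positive charge → smaller ion, so Pb²⁺ > Pb⁴⁺.

Pb²⁺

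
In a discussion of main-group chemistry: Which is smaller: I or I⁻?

I

Forming I⁻ adds 1 electron to I. More electron–electron repulsion in the same shell, with unchanged nuclear charge, lets the cloud expand.
An anion is larger than its parent atom: I⁻ > I.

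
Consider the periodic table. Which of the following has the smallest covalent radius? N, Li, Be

N

Li is in period 2, group 1; Be is in period 2, group 2; N is in period 2, group 15.
Moving right in a period, electrons are added to the same shell under a stronger nuclear pull, so atoms get smaller; moving down, a new shell is opened and atoms get larger.
All lie in period 2, so atomic radius increases right to left.
The smallest covalent radius among these belongs to N.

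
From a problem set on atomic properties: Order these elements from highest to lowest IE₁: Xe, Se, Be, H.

H is in period 1, group 1; Be is in period 2, group 2; Se is in period 4, group 16; Xe is in period 5, group 18.
IE₁ increases left→right with effective nuclear charge and decreases top→bottom as the valence shell moves farther out.
These span different periods and groups, so the two trends combine.
Se > Be: period and group pull opposite ways; the across-period shift dominates (941 vs 900 kJ/mol).
Xe > Se: period and group pull opposite ways; the across-period shift dominates (1170 vs 941 kJ/mol).
H > Xe: period and group pull opposite ways; the down-group shift dominates (1312 vs 1170 kJ/mol).
For reference (kJ/mol): H 1312, Be 900, Se 941, Xe 1170.
So from highest to lowest: H > Xe > Se > Be.

H > Xe > Se > Be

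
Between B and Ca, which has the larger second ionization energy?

B

IE_2 is the cost of taking one more electron from the +1 cation: B⁺ still has 2 valence electrons; Ca⁺ still has 1 valence electron.
All are still removing valence electrons, so compare the +1 ions as you would atoms: IE_2 generally rises across a period (higher Z_eff) and falls down a group (larger shell), subject to the usual subshell exceptions.
Valence configurations: B⁺ [He]2s², Ca⁺ [Ar]4s¹.
The numbers (kJ/mol): B 2427, Ca 1145.
Putting it together, IE_2: Ca < B.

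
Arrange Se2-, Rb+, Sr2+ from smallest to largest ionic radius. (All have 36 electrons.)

Sr2+ < Rb+ < Se2-

All of these have 36 electrons, so size is governed by nuclear charge alone: the more protons, the stronger the pull on the same electron cloud, and the smaller the ion.
Nuclear charges: Sr2+ (Z=38), Rb+ (Z=37), Se2- (Z=34).
Smallest to largest: Sr2+ < Rb+ < Se2-.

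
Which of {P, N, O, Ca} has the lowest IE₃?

P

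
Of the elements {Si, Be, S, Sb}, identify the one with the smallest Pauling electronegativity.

Be

Smaller atoms with higher effective nuclear charge are more electronegative.
Neither a single period nor a single group — weigh both effects.
Si > Be: period and group pull opposite ways; the across-period shift dominates (1.90 vs 1.57).
Sb > Si: the two effects oppose for this pair; the across-period effect wins (2.05 vs 1.90).
S > Sb: relative to Sb, both the across-period and down-group shifts push S's electronegativity up.
Approximate values (Pauling): Be 1.57, Si 1.90, S 2.58, Sb 2.05.
The smallest Pauling electronegativity among these belongs to Be.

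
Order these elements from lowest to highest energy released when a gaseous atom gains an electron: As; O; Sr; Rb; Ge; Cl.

Sr < Rb < As < Ge < O < Cl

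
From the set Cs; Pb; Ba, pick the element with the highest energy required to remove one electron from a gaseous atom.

Pb

IE₁ increases left→right with effective nuclear charge and decreases top→bottom as the valence shell moves farther out.
All lie in period 6, so first ionization energy increases left to right.
The highest energy required to remove one electron from a gaseous atom among these belongs to Pb.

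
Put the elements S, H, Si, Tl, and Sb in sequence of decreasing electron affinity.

S > Si > Sb > H > Tl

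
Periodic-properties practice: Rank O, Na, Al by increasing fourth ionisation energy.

O < Na < Al

IE_4 is the cost of taking one more electron from the +3 cation: O³⁺ still has 3 valence electrons; Na³⁺ is already 2 electrons into the core; Al³⁺ is the bare [Ne] core.
Pulling an electron out of a noble-gas core costs far more than removing a remaining valence electron, so Na and Al sit at the high end of IE_4.
The numbers (kJ/mol): O 7469, Na 9543, Al 11577.
Hence IE_4: O < Na < Al.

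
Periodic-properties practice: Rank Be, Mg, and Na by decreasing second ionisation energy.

Na, Be, Mg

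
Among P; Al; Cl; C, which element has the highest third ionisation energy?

C

Consider each +2 ion: P²⁺ still has 3 valence electrons; Al²⁺ still has 1 valence electron; Cl²⁺ still has 5 valence electrons; C²⁺ still has 2 valence electrons.
All are still removing valence electrons, so compare the +2 ions as you would atoms: IE_3 generally rises across a period (higher Z_eff) and falls down a group (larger shell), subject to the usual subshell exceptions.
Valence configurations: P²⁺ [Ne]3s²3p¹, Al²⁺ [Ne]3s¹, Cl²⁺ [Ne]3s²3p³, C²⁺ [He]2s².
The numbers (kJ/mol): P 2914, Al 2745, Cl 3822, C 4620.
Overall IE_3 order: Al < P < Cl < C.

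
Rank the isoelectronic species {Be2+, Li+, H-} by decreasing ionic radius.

All of these have 2 electrons, so size is governed by nuclear charge alone: the more protons, the stronger the pull on the same electron cloud, and the smaller the ion.
Nuclear charges: Be2+ (Z=4), Li+ (Z=3), H- (Z=1).
Largest to smallest: H- > Li+ > Be2+.

H- > Li+ > Be2+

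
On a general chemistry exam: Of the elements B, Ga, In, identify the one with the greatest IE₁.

B is in period 2, group 13; Ga is in period 4, group 13; In is in period 5, group 13.
IE₁ increases left→right with effective nuclear charge and decreases top→bottom as the valence shell moves farther out.
All are in group 13, so first ionization energy increases up the group.
The greatest IE₁ among these belongs to B.

B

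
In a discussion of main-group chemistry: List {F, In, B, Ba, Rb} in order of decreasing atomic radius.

B is in period 2, group 13; F is in period 2, group 17; Rb is in period 5, group 1; In is in period 5, group 13; Ba is in period 6, group 2.
Radius decreases left→right (rising Z_eff, same n) and increases top→bottom (higher n).
Here both period and group differ, so the two effects have to be weighed against each other.
B > F: B lies to the left of F in period 2, so the across-period effect alone puts B larger.
In > B: they share group 13; the group trend gives In the larger value.
Ba > In: relative to In, both the across-period and down-group shifts push Ba's atomic radius up.
Rb > Ba: the two effects oppose for this pair; the across-period effect wins (210 vs 196 pm).
Approximate values (pm): B 85, F 64, Rb 210, In 142, Ba 196.
So from largest to smallest: Rb > Ba > In > B > F.

Rb > Ba > In > B > F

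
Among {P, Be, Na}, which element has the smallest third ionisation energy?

P

After 2 electrons have been removed, what remains? P²⁺ still has 3 valence electrons; Be²⁺ is the bare [He] core; Na²⁺ is already 1 electron into the core.
Breaking into a closed-shell core is much more expensive than removing a leftover valence electron — Na and Be have the largest IE_3 here.
Tabulated IE_3 (kJ/mol): P 2914, Be 14849, Na 6910.
So the third ionization energies run P < Na < Be.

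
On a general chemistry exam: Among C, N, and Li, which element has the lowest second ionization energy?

C

Consider each +1 ion: C⁺ still has 3 valence electrons; N⁺ still has 4 valence electrons; Li⁺ is the bare [He] core.
Pulling an electron out of a noble-gas core costs far more than removing a remaining valence electron, so Li sits at the high end of IE_2.
Valence configurations: C⁺ [He]2s²2p¹, N⁺ [He]2s²2p².
Approximate IE_2 values (kJ/mol): C 2353, N 2856, Li 7298.
Overall IE_2 order: C < N < Li.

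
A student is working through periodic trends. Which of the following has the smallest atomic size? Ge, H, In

H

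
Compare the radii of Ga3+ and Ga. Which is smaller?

Forming Ga3+ removes 3 electrons from Ga. Fewer electrons for the same nuclear charge means less shielding and a higher Z_eff on the remaining electrons, and for main-group metals the entire outer shell is lost.
A cation is smaller than its parent atom: Ga3+ < Ga.

Ga3+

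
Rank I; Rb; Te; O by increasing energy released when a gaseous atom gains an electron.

Rb < O < Te < I

O is in period 2, group 16; Rb is in period 5, group 1; Te is in period 5, group 16; I is in period 5, group 17.
EA tends to increase across a period and decrease down a group, though the pattern is less regular than for IE or radius.
These span different periods and groups, so the two trends combine.
O > Rb: both effects reinforce here, so O is clearly the higher of the two.
Te > O: this pair runs against the simple trend — see the exception note.
I > Te: I lies to the right of Te in period 5, so the across-period effect alone puts I higher.
Note the exception: Te has a higher electron affinity than O, contrary to the simple trend — O's compact 2p subshell gives strong electron–electron repulsion on the added electron.
Tabulated electron affinity (kJ/mol): O 141, Rb 47, Te 190, I 295.
So from lowest to highest: Rb < O < Te < I.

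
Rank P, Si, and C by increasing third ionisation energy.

P < Si < C

After 2 electrons have been removed, what remains? P²⁺ still has 3 valence electrons; Si²⁺ still has 2 valence electrons; C²⁺ still has 2 valence electrons.
All are still removing valence electrons, so compare the +2 ions as you would atoms: IE_3 generally rises across a period (higher Z_eff) and falls down a group (larger shell), subject to the usual subshell exceptions.
Valence configurations: P²⁺ [Ne]3s²3p¹, Si²⁺ [Ne]3s², C²⁺ [He]2s².
P²⁺ loses a lone 3p electron whereas Si²⁺ must break into a filled 3s² pair, so IE_3(Si) > IE_3(P) even though P has the higher nuclear charge.
Tabulated IE_3 (kJ/mol): P 2914, Si 3232, C 4620.
Putting it together, IE_3: P < Si < C.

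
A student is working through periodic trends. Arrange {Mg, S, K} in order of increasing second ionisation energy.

Consider each +1 ion: Mg⁺ still has 1 valence electron; S⁺ still has 5 valence electrons; K⁺ is the bare [Ar] core.
Core electrons are held far more tightly than valence electrons, so K tops the IE_2 order.
Valence configurations: Mg⁺ [Ne]3s¹, S⁺ [Ne]3s²3p³.
Approximate IE_2 values (kJ/mol): Mg 1451, S 2252, K 3052.
Hence IE_2: Mg < S < K.

Mg < S < K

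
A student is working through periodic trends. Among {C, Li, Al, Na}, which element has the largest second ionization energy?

IE_2 is the cost of taking one more electron from the +1 cation: C⁺ still has 3 valence electrons; Li⁺ is the bare [He] core; Al⁺ still has 2 valence electrons; Na⁺ is the bare [Ne] core.
Breaking into a closed-shell core is much more expensive than removing a leftover valence electron — Na and Li have the largest IE_2 here.
Valence configurations: C⁺ [He]2s²2p¹, Al⁺ [Ne]3s².
Approximate IE_2 values (kJ/mol): C 2353, Li 7298, Al 1817, Na 4562.
Overall IE_2 order: Al < C < Na < Li.

Li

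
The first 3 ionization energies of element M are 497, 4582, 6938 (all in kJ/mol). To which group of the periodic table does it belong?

Look for the largest jump between consecutive ionization energies: IE2/IE1 ≈ 9.2, far larger than any earlier ratio.
That jump marks the point where a core electron is being removed. So the atom has 1 valence electron.
A main-group element with 1 valence electron is in group 1.

Group 1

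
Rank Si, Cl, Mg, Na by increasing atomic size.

Atomic radius shrinks across a period as nuclear charge pulls the same shell inward, and grows down a group as new shells are added.
All lie in period 3, so atomic radius increases right to left.
So from smallest to largest: Cl < Si < Mg < Na.

Cl, Si, Mg, Na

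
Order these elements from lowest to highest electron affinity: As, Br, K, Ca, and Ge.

Ca, K, As, Ge, Br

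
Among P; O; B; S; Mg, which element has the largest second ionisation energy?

Consider each +1 ion: P⁺ still has 4 valence electrons; O⁺ still has 5 valence electrons; B⁺ still has 2 valence electrons; S⁺ still has 5 valence electrons; Mg⁺ still has 1 valence electron.
All are still removing valence electrons, so compare the +1 ions as you would atoms: IE_2 generally rises across a period (higher Z_eff) and falls down a group (larger shell), subject to the usual subshell exceptions.
Valence configurations: P⁺ [Ne]3s²3p², O⁺ [He]2s²2p³, B⁺ [He]2s², S⁺ [Ne]3s²3p³, Mg⁺ [Ne]3s¹.
Approximate IE_2 values (kJ/mol): P 1907, O 3388, B 2427, S 2252, Mg 1451.
Hence IE_2: Mg < P < S < B < O.

O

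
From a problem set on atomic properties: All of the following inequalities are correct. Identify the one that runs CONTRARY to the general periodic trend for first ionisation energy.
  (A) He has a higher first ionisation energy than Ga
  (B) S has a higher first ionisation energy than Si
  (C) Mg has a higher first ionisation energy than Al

(C)

The general trend: first ionisation energy increases across a period and decreases down a group.
(A) He (period 1, group 18) vs Ga (period 4, group 13): the stated order agrees with the simple trend.
(B) S (period 3, group 16) vs Si (period 3, group 14): the stated order agrees with the simple trend.
(C) Mg (period 3, group 2) vs Al (period 3, group 13): the stated order contradicts the simple trend.
The exception is (C): Al's single 3p electron is easier to remove than one from Mg's filled 3s².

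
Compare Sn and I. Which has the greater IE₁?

IE₁ increases left→right with effective nuclear charge and decreases top→bottom as the valence shell moves farther out.
All lie in period 5, so first ionization energy increases left to right.
So I has the greater IE₁ (I > Sn).

I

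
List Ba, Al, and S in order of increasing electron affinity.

Al is in period 3, group 13; S is in period 3, group 16; Ba is in period 6, group 2.
Adding an electron releases more energy for atoms nearer the top right (short of the noble gases).
Neither a single period nor a single group — weigh both effects.
Al > Ba: relative to Ba, both the across-period and down-group shifts push Al's electron affinity up.
S > Al: both are in period 3; the period trend gives S the larger value.
For reference (kJ/mol): Al 42, S 200, Ba 14.
So from lowest to highest: Ba < Al < S.

Ba < Al < S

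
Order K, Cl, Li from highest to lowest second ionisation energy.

Li, K, Cl

The second ionization energy removes an electron from the +1 ion. For each element: K⁺ is the bare [Ar] core; Cl⁺ still has 6 valence electrons; Li⁺ is the bare [He] core.
Core electrons are held far more tightly than valence electrons, so K and Li top the IE_2 order.
The numbers (kJ/mol): K 3052, Cl 2298, Li 7298.
Putting it together, IE_2: Cl < K < Li.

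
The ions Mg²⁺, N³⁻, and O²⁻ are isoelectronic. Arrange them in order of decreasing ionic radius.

All of these have 10 electrons, so size is governed by nuclear charge alone: the more protons, the stronger the pull on the same electron cloud, and the smaller the ion.
Nuclear charges: Mg²⁺ (Z=12), O²⁻ (Z=8), N³⁻ (Z=7).
Largest to smallest: N³⁻ > O²⁻ > Mg²⁺.

N³⁻ > O²⁻ > Mg²⁺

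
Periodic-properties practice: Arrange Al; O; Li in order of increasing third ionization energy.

Al < O < Li

Consider each +2 ion: Al²⁺ still has 1 valence electron; O²⁺ still has 4 valence electrons; Li²⁺ is already 1 electron into the core.
Core electrons are held far more tightly than valence electrons, so Li tops the IE_3 order.
Valence configurations: Al²⁺ [Ne]3s¹, O²⁺ [He]2s²2p².
Tabulated IE_3 (kJ/mol): Al 2745, O 5300, Li 11815.
Overall IE_3 order: Al < O < Li.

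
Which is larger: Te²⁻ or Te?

Te²⁻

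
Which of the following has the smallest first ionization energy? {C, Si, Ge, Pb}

Pb

Removing the outermost electron gets harder across a period and easier down a group.
All are in group 14, so first ionization energy increases up the group.
The smallest first ionization energy among these belongs to Pb.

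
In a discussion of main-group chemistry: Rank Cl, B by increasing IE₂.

Cl < B

IE_2 is the cost of taking one more electron from the +1 cation: Cl⁺ still has 6 valence electrons; B⁺ still has 2 valence electrons.
All are still removing valence electrons, so compare the +1 ions as you would atoms: IE_2 generally rises across a period (higher Z_eff) and falls down a group (larger shell), subject to the usual subshell exceptions.
Valence configurations: Cl⁺ [Ne]3s²3p⁴, B⁺ [He]2s².
Approximate IE_2 values (kJ/mol): Cl 2298, B 2427.
So the second ionization energies run Cl < B.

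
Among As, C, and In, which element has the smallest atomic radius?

C

C is in period 2, group 14; As is in period 4, group 15; In is in period 5, group 13.
Radius decreases left→right (rising Z_eff, same n) and increases top→bottom (higher n).
These span different periods and groups, so the two trends combine.
As > C: period and group pull opposite ways; the down-group shift dominates (121 vs 75 pm).
In > As: both effects reinforce here, so In is clearly the larger of the two.
For reference (pm): C 75, As 121, In 142.
The smallest atomic radius among these belongs to C.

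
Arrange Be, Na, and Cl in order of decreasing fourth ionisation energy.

Be, Na, Cl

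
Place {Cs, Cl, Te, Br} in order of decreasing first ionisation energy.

Cl, Br, Te, Cs

Removing the outermost electron gets harder across a period and easier down a group.
These span different periods and groups, so the two trends combine.
Te > Cs: both effects reinforce here, so Te is clearly the higher of the two.
Br > Te: relative to Te, both the across-period and down-group shifts push Br's first ionization energy up.
Cl > Br: Cl sits above Br in group 17, so the down-group effect alone puts Cl higher.
Approximate values (kJ/mol): Cl 1251, Br 1140, Te 869, Cs 376.
So from highest to lowest: Cl > Br > Te > Cs.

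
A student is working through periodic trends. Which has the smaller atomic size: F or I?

F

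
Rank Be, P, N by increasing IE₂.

After 1 electron has been removed, what remains? Be⁺ still has 1 valence electron; P⁺ still has 4 valence electrons; N⁺ still has 4 valence electrons.
All are still removing valence electrons, so compare the +1 ions as you would atoms: IE_2 generally rises across a period (higher Z_eff) and falls down a group (larger shell), subject to the usual subshell exceptions.
Valence configurations: Be⁺ [He]2s¹, P⁺ [Ne]3s²3p², N⁺ [He]2s²2p².
The numbers (kJ/mol): Be 1757, P 1907, N 2856.
Putting it together, IE_2: Be < P < N.

Be, P, N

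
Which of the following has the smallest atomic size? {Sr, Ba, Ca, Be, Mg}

Be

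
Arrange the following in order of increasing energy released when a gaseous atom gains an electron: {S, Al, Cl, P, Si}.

Al is in period 3, group 13; Si is in period 3, group 14; P is in period 3, group 15; S is in period 3, group 16; Cl is in period 3, group 17.
Atoms with high Z_eff and room in the valence shell (especially the halogens) have the most exothermic electron affinities.
All lie in period 3; the across-period trend (electron affinity increases left to right) applies, with the exception below.
Note the exception: Si has a higher electron affinity than P, contrary to the simple trend — adding an electron to P's half-filled 3p³ is unfavourable, so Si (3p²) has the more exothermic EA.
Approximate values (kJ/mol): Al 42, Si 134, P 72, S 200, Cl 349.
So from lowest to highest: Al < P < Si < S < Cl.

Al < P < Si < S < Cl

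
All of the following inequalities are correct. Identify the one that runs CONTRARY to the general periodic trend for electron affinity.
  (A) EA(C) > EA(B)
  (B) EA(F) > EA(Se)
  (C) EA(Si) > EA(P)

(C)

The general trend: electron affinity increases across a period and decreases down a group.
(A) C (period 2, group 14) vs B (period 2, group 13): the stated order agrees with the simple trend.
(B) F (period 2, group 17) vs Se (period 4, group 16): the stated order agrees with the simple trend.
(C) Si (period 3, group 14) vs P (period 3, group 15): the stated order contradicts the simple trend.
The exception is (C): adding an electron to P's half-filled 3p³ is unfavourable, so Si (3p²) has the more exothermic EA.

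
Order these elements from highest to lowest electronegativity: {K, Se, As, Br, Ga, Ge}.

Br > Se > As > Ge > Ga > K

EN rises left→right (higher Z_eff, smaller atoms) and falls top→bottom (larger, more shielded atoms).
All lie in period 4, so electronegativity increases left to right.
So from highest to lowest: Br > Se > As > Ge > Ga > K.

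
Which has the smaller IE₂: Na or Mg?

Mg

The second ionization energy removes an electron from the +1 ion. For each element: Na⁺ is the bare [Ne] core; Mg⁺ still has 1 valence electron.
Pulling an electron out of a noble-gas core costs far more than removing a remaining valence electron, so Na sits at the high end of IE_2.
Tabulated IE_2 (kJ/mol): Na 4562, Mg 1451.
Hence IE_2: Mg < Na.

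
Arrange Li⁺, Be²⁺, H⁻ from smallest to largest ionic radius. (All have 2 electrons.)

Be²⁺, Li⁺, H⁻

All of these have 2 electrons, so size is governed by nuclear charge alone: the more protons, the stronger the pull on the same electron cloud, and the smaller the ion.
Nuclear charges: Be²⁺ (Z=4), Li⁺ (Z=3), H⁻ (Z=1).
Smallest to largest: Be²⁺ < Li⁺ < H⁻.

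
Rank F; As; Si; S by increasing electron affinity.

F is in period 2, group 17; Si is in period 3, group 14; S is in period 3, group 16; As is in period 4, group 15.
Atoms with high Z_eff and room in the valence shell (especially the halogens) have the most exothermic electron affinities.
These span different periods and groups, so the two trends combine.
Si > As: period and group pull opposite ways; the down-group shift dominates (134 vs 78 kJ/mol).
S > Si: S lies to the right of Si in period 3, so the across-period effect alone puts S higher.
F > S: relative to S, both the across-period and down-group shifts push F's electron affinity up.
Tabulated electron affinity (kJ/mol): F 328, Si 134, S 200, As 78.
So from lowest to highest: As < Si < S < F.

As, Si, S, F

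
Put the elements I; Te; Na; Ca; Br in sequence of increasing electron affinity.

Ca, Na, Te, I, Br

Na is in period 3, group 1; Ca is in period 4, group 2; Br is in period 4, group 17; Te is in period 5, group 16; I is in period 5, group 17.
Electron affinity generally becomes more exothermic across a period toward the halogens and less exothermic down a group.
Neither a single period nor a single group — weigh both effects.
Na > Ca: period and group pull opposite ways; the down-group shift dominates (53 vs 2 kJ/mol).
Te > Na: the two effects oppose for this pair; the across-period effect wins (190 vs 53 kJ/mol).
I > Te: I lies to the right of Te in period 5, so the across-period effect alone puts I higher.
Br > I: Br sits above I in group 17, so the down-group effect alone puts Br higher.
Approximate values (kJ/mol): Na 53, Ca 2, Br 325, Te 190, I 295.
So from lowest to highest: Ca < Na < Te < I < Br.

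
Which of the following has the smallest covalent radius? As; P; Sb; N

N

N is in period 2, group 15; P is in period 3, group 15; As is in period 4, group 15; Sb is in period 5, group 15.
Radius decreases left→right (rising Z_eff, same n) and increases top→bottom (higher n).
All are in group 15, so atomic radius increases down the group.
The smallest covalent radius among these belongs to N.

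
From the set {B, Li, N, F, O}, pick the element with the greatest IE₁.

Li is in period 2, group 1; B is in period 2, group 13; N is in period 2, group 15; O is in period 2, group 16; F is in period 2, group 17.
Removing the outermost electron gets harder across a period and easier down a group.
All lie in period 2; the across-period trend (first ionization energy increases left to right) applies, with the exception below.
Note the exception: N has a higher first ionization energy than O, contrary to the simple trend — pairing an electron in O's 2p⁴ costs repulsion energy, so O ionizes more easily than half-filled N (2p³).
For reference (kJ/mol): Li 520, B 801, N 1402, O 1314, F 1681.
The greatest IE₁ among these belongs to F.

F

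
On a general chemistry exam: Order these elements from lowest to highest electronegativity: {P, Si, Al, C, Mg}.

Atoms toward the upper right of the periodic table pull bonding electrons most strongly.
Here both period and group differ, so the two effects have to be weighed against each other.
Al > Mg: both are in period 3; the period trend gives Al the larger value.
Si > Al: Si lies to the right of Al in period 3, so the across-period effect alone puts Si higher.
P > Si: both are in period 3; the period trend gives P the larger value.
C > P: period and group pull opposite ways; the down-group shift dominates (2.55 vs 2.19).
Approximate values (Pauling): C 2.55, Mg 1.31, Al 1.61, Si 1.90, P 2.19.
So from lowest to highest: Mg < Al < Si < P < C.

Mg, Al, Si, P, C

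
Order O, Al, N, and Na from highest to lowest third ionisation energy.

Na > O > N > Al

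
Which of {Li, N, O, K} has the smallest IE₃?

K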